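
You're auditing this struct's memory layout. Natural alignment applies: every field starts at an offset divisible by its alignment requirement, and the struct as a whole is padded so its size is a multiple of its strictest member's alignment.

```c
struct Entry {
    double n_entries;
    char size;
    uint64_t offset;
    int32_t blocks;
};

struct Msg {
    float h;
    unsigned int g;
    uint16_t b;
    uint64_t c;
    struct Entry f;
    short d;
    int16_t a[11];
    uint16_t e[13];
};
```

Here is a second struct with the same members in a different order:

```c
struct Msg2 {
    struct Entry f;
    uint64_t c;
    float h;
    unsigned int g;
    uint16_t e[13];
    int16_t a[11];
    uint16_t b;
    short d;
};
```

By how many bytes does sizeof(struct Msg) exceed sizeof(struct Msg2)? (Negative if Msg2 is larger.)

8

Entry: 0..8  n_entries  (8B, 8-aligned); 8..9  size  (1B, 1-aligned); 9..16  -- padding (7B); 16..24  offset  (8B, 8-aligned); 24..28  blocks  (4B, 4-aligned); 28..32  -- tail padding (4B); sizeof = 32, alignof = 8
0..4  h  (4B, 4-aligned)
4..8  g  (4B, 4-aligned)
8..10  b  (2B, 2-aligned)
10..16  -- padding (6B)
16..24  c  (8B, 8-aligned)
24..56  f  (32B, 8-aligned)
56..58  d  (2B, 2-aligned)
58..80  a  (22B, 2-aligned)
80..106  e  (26B, 2-aligned)
106..112  -- tail padding (6B)
sizeof = 112, alignof = 8
— Msg2 —
0..32  f  (32B, 8-aligned)
32..40  c  (8B, 8-aligned)
40..44  h  (4B, 4-aligned)
44..48  g  (4B, 4-aligned)
48..74  e  (26B, 2-aligned)
74..96  a  (22B, 2-aligned)
96..98  b  (2B, 2-aligned)
98..100  d  (2B, 2-aligned)
100..104  -- tail padding (4B)
sizeof = 104, alignof = 8
112 − 104 = 8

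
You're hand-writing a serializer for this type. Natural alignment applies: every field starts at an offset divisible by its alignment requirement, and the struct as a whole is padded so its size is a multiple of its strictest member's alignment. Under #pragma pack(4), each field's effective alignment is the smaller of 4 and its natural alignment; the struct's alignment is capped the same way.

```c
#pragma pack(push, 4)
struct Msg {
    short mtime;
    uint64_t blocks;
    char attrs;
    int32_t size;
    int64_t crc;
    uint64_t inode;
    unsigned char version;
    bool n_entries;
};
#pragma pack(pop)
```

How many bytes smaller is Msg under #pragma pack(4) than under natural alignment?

8

natural layout:
  mtime at 0 (size 2, align 2) → ends 2
  pad 6 to align 8 for blocks
  blocks at 8 (size 8, align 8) → ends 16
  attrs at 16 (size 1, align 1) → ends 17
  pad 3 to align 4 for size
  size at 20 (size 4, align 4) → ends 24
  crc at 24 (size 8, align 8) → ends 32
  inode at 32 (size 8, align 8) → ends 40
  version at 40 (size 1, align 1) → ends 41
  n_entries at 41 (size 1, align 1) → ends 42
  tail pad 6 to reach multiple of 8
  total 48 bytes, alignment 8
packed(4) layout:
  mtime at 0 (size 2, align 2) → ends 2
  pad 2 to align 4 for blocks
  blocks at 4 (size 8, align 4) → ends 12
  attrs at 12 (size 1, align 1) → ends 13
  pad 3 to align 4 for size
  size at 16 (size 4, align 4) → ends 20
  crc at 20 (size 8, align 4) → ends 28
  inode at 28 (size 8, align 4) → ends 36
  version at 36 (size 1, align 1) → ends 37
  n_entries at 37 (size 1, align 1) → ends 38
  tail pad 2 to reach multiple of 4
  total 40 bytes, alignment 4
48 − 40 = 8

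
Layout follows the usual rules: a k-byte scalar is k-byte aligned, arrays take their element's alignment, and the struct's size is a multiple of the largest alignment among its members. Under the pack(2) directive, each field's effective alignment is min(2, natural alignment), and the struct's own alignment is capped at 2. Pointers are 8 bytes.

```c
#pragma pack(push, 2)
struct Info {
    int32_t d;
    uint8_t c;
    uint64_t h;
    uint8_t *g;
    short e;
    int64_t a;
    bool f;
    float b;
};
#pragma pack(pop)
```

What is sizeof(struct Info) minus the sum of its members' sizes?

d at 0 (size 4, align 2) → ends 4
c at 4 (size 1, align 1) → ends 5
pad 1 to align 2 for h
h at 6 (size 8, align 2) → ends 14
g at 14 (size 8, align 2) → ends 22
e at 22 (size 2, align 2) → ends 24
a at 24 (size 8, align 2) → ends 32
f at 32 (size 1, align 1) → ends 33
pad 1 to align 2 for b
b at 34 (size 4, align 2) → ends 38
total 38 bytes, alignment 2
data bytes 36, size 38 → padding 2

2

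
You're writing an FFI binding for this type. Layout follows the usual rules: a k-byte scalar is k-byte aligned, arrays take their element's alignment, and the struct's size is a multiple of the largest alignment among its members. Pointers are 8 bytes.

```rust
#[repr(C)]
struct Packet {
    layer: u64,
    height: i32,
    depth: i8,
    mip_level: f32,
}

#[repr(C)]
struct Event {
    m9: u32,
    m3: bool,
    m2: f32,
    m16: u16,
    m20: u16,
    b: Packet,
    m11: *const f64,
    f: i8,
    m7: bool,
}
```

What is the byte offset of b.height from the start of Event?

Packet: layer at 0 (size 8, align 8) → ends 8; height at 8 (size 4, align 4) → ends 12; depth at 12 (size 1, align 1) → ends 13; pad 3 to align 4 for mip_level; mip_level at 16 (size 4, align 4) → ends 20; tail pad 4 to reach multiple of 8; total 24 bytes, alignment 8
m9 at 0 (size 4, align 4) → ends 4
m3 at 4 (size 1, align 1) → ends 5
pad 3 to align 4 for m2
m2 at 8 (size 4, align 4) → ends 12
m16 at 12 (size 2, align 2) → ends 14
m20 at 14 (size 2, align 2) → ends 16
b at 16 (size 24, align 8) → ends 40
within Packet: height at 8
16 + 8 = 24

24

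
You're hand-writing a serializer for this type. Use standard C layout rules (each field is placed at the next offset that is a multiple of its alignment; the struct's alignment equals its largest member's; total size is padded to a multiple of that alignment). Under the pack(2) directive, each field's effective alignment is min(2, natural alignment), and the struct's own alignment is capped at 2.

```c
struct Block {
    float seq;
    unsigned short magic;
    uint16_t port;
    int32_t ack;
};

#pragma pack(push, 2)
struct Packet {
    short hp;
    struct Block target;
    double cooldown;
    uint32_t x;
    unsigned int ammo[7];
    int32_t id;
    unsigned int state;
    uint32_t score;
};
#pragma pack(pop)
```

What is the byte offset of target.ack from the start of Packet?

Block: @0: seq [4B, align 4] → 4; @4: magic [2B, align 2] → 6; @6: port [2B, align 2] → 8; @8: ack [4B, align 4] → 12; size 12, align 4
@0: hp [2B, align 2] → 2
@2: target [12B, align 2] → 14
within Block: ack at 8
2 + 8 = 10

10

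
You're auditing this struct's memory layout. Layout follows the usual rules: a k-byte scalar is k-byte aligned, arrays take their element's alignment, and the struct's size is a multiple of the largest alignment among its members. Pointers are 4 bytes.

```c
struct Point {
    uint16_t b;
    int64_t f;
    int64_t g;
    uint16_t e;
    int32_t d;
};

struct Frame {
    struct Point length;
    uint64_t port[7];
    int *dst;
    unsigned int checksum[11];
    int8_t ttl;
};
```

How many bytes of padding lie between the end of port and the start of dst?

Point: 0..2  b  (2B, 2-aligned); 2..8  -- padding (6B); 8..16  f  (8B, 8-aligned); 16..24  g  (8B, 8-aligned); 24..26  e  (2B, 2-aligned); 26..28  -- padding (2B); 28..32  d  (4B, 4-aligned); sizeof = 32, alignof = 8
0..32  length  (32B, 8-aligned)
32..88  port  (56B, 8-aligned)
88..92  dst  (4B, 4-aligned)

0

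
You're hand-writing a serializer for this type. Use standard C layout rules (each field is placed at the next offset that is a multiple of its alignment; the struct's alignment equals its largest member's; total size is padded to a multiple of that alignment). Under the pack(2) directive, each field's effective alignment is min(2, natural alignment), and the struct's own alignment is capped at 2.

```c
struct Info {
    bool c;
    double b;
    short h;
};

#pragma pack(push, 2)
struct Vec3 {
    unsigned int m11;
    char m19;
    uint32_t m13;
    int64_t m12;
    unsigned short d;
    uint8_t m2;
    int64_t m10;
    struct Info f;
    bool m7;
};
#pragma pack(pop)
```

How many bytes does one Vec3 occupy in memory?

56

Info: 0..1  c  (1B, 1-aligned); 1..8  -- padding (7B); 8..16  b  (8B, 8-aligned); 16..18  h  (2B, 2-aligned); 18..24  -- tail padding (6B); sizeof = 24, alignof = 8
0..4  m11  (4B, 2-aligned)
4..5  m19  (1B, 1-aligned)
5..6  -- padding (1B)
6..10  m13  (4B, 2-aligned)
10..18  m12  (8B, 2-aligned)
18..20  d  (2B, 2-aligned)
20..21  m2  (1B, 1-aligned)
21..22  -- padding (1B)
22..30  m10  (8B, 2-aligned)
30..54  f  (24B, 2-aligned)
54..55  m7  (1B, 1-aligned)
55..56  -- tail padding (1B)
sizeof = 56, alignof = 2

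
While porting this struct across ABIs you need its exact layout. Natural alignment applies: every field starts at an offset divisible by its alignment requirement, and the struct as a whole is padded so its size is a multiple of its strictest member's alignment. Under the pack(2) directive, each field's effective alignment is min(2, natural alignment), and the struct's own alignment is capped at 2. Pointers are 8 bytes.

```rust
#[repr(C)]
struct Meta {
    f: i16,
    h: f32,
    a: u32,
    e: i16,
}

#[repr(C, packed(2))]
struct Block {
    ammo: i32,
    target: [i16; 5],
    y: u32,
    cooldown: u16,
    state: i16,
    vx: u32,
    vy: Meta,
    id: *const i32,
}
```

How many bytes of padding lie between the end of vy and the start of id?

Meta: @0: f [2B, align 2] → 2; +2 pad (align 4); @4: h [4B, align 4] → 8; @8: a [4B, align 4] → 12; @12: e [2B, align 2] → 14; +2 tail pad (align 4); size 16, align 4
@0: ammo [4B, align 2] → 4
@4: target [10B, align 2] → 14
@14: y [4B, align 2] → 18
@18: cooldown [2B, align 2] → 20
@20: state [2B, align 2] → 22
@22: vx [4B, align 2] → 26
@26: vy [16B, align 2] → 42
@42: id [8B, align 2] → 50

0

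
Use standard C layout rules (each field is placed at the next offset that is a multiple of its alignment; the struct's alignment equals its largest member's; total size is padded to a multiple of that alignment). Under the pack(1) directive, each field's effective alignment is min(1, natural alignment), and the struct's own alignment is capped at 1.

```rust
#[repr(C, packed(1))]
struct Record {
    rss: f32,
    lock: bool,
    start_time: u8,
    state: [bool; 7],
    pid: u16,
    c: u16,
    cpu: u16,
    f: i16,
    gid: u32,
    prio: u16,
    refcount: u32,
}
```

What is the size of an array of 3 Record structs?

93

0..4  rss  (4B, 1-aligned)
4..5  lock  (1B, 1-aligned)
5..6  start_time  (1B, 1-aligned)
6..13  state  (7B, 1-aligned)
13..15  pid  (2B, 1-aligned)
15..17  c  (2B, 1-aligned)
17..19  cpu  (2B, 1-aligned)
19..21  f  (2B, 1-aligned)
21..25  gid  (4B, 1-aligned)
25..27  prio  (2B, 1-aligned)
27..31  refcount  (4B, 1-aligned)
sizeof = 31, alignof = 1
array of 3: 3 × 31 = 93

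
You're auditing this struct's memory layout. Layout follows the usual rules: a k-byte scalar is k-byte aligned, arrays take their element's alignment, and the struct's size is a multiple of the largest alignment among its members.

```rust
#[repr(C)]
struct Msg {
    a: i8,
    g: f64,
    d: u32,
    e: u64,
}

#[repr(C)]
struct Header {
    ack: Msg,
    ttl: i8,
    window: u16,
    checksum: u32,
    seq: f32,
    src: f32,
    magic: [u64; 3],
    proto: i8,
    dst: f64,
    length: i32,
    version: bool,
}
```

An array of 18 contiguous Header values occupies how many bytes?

1728

Msg: @0: a [1B, align 1] → 1; +7 pad (align 8); @8: g [8B, align 8] → 16; @16: d [4B, align 4] → 20; +4 pad (align 8); @24: e [8B, align 8] → 32; size 32, align 8
@0: ack [32B, align 8] → 32
@32: ttl [1B, align 1] → 33
+1 pad (align 2)
@34: window [2B, align 2] → 36
@36: checksum [4B, align 4] → 40
@40: seq [4B, align 4] → 44
@44: src [4B, align 4] → 48
@48: magic [24B, align 8] → 72
@72: proto [1B, align 1] → 73
+7 pad (align 8)
@80: dst [8B, align 8] → 88
@88: length [4B, align 4] → 92
@92: version [1B, align 1] → 93
+3 tail pad (align 8)
size 96, align 8
array of 18: 18 × 96 = 1728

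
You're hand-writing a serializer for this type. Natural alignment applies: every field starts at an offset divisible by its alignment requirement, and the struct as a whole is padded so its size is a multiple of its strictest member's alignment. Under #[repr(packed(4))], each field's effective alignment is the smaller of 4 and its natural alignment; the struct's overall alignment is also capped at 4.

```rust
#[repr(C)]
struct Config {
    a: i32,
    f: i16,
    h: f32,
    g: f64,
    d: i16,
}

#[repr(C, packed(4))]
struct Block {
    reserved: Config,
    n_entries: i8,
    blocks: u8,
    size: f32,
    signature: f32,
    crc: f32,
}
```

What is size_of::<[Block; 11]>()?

528

Config: @0: a [4B, align 4] → 4; @4: f [2B, align 2] → 6; +2 pad (align 4); @8: h [4B, align 4] → 12; +4 pad (align 8); @16: g [8B, align 8] → 24; @24: d [2B, align 2] → 26; +6 tail pad (align 8); size 32, align 8
@0: reserved [32B, align 4] → 32
@32: n_entries [1B, align 1] → 33
@33: blocks [1B, align 1] → 34
+2 pad (align 4)
@36: size [4B, align 4] → 40
@40: signature [4B, align 4] → 44
@44: crc [4B, align 4] → 48
size 48, align 4
array of 11: 11 × 48 = 528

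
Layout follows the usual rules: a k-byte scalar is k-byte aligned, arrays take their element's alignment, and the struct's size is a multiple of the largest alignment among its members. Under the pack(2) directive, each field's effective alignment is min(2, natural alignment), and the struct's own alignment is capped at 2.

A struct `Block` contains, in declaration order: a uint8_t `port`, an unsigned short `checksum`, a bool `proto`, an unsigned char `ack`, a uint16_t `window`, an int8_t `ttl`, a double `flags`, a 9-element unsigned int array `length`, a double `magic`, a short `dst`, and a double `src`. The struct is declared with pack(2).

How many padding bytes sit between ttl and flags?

1

port at 0 (size 1, align 1) → ends 1
pad 1 to align 2 for checksum
checksum at 2 (size 2, align 2) → ends 4
proto at 4 (size 1, align 1) → ends 5
ack at 5 (size 1, align 1) → ends 6
window at 6 (size 2, align 2) → ends 8
ttl at 8 (size 1, align 1) → ends 9
pad 1 to align 2 for flags
flags at 10 (size 8, align 2) → ends 18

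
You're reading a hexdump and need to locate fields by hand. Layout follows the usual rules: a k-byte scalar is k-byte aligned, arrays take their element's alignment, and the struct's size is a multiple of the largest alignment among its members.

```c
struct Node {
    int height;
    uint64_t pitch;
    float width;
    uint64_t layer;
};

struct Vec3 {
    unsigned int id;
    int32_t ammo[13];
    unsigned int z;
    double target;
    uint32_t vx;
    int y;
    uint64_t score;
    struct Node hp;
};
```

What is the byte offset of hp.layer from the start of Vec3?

Node: 0..4  height  (4B, 4-aligned); 4..8  -- padding (4B); 8..16  pitch  (8B, 8-aligned); 16..20  width  (4B, 4-aligned); 20..24  -- padding (4B); 24..32  layer  (8B, 8-aligned); sizeof = 32, alignof = 8
0..4  id  (4B, 4-aligned)
4..56  ammo  (52B, 4-aligned)
56..60  z  (4B, 4-aligned)
60..64  -- padding (4B)
64..72  target  (8B, 8-aligned)
72..76  vx  (4B, 4-aligned)
76..80  y  (4B, 4-aligned)
80..88  score  (8B, 8-aligned)
88..120  hp  (32B, 8-aligned)
within Node: layer at 24
88 + 24 = 112

112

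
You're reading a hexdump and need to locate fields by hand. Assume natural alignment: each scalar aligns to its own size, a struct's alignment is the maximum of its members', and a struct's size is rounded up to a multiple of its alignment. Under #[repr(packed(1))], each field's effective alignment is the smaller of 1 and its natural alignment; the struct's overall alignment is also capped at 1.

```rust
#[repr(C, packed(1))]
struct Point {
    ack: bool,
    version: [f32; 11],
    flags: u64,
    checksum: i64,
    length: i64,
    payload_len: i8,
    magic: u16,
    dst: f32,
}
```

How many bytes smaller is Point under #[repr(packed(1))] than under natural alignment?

4

natural layout:
  ack at 0 (size 1, align 1) → ends 1
  pad 3 to align 4 for version
  version at 4 (size 44, align 4) → ends 48
  flags at 48 (size 8, align 8) → ends 56
  checksum at 56 (size 8, align 8) → ends 64
  length at 64 (size 8, align 8) → ends 72
  payload_len at 72 (size 1, align 1) → ends 73
  pad 1 to align 2 for magic
  magic at 74 (size 2, align 2) → ends 76
  dst at 76 (size 4, align 4) → ends 80
  total 80 bytes, alignment 8
packed(1) layout:
  ack at 0 (size 1, align 1) → ends 1
  version at 1 (size 44, align 1) → ends 45
  flags at 45 (size 8, align 1) → ends 53
  checksum at 53 (size 8, align 1) → ends 61
  length at 61 (size 8, align 1) → ends 69
  payload_len at 69 (size 1, align 1) → ends 70
  magic at 70 (size 2, align 1) → ends 72
  dst at 72 (size 4, align 1) → ends 76
  total 76 bytes, alignment 1
80 − 76 = 4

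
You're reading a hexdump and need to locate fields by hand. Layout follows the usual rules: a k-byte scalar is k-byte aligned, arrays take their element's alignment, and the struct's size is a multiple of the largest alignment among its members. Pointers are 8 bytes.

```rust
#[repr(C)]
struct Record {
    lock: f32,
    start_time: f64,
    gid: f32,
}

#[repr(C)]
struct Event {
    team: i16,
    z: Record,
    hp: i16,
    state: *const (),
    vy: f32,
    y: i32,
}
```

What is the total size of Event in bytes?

Record: lock at 0 (size 4, align 4) → ends 4; pad 4 to align 8 for start_time; start_time at 8 (size 8, align 8) → ends 16; gid at 16 (size 4, align 4) → ends 20; tail pad 4 to reach multiple of 8; total 24 bytes, alignment 8
team at 0 (size 2, align 2) → ends 2
pad 6 to align 8 for z
z at 8 (size 24, align 8) → ends 32
hp at 32 (size 2, align 2) → ends 34
pad 6 to align 8 for state
state at 40 (size 8, align 8) → ends 48
vy at 48 (size 4, align 4) → ends 52
y at 52 (size 4, align 4) → ends 56
total 56 bytes, alignment 8

56 bytes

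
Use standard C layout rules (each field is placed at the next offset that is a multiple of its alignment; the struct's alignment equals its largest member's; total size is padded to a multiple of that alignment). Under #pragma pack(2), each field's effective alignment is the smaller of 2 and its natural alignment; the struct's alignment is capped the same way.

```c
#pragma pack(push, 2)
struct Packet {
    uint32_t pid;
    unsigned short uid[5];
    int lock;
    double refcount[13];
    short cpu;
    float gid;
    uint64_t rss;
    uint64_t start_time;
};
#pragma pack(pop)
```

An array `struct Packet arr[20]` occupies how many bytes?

0..4  pid  (4B, 2-aligned)
4..14  uid  (10B, 2-aligned)
14..18  lock  (4B, 2-aligned)
18..122  refcount  (104B, 2-aligned)
122..124  cpu  (2B, 2-aligned)
124..128  gid  (4B, 2-aligned)
128..136  rss  (8B, 2-aligned)
136..144  start_time  (8B, 2-aligned)
sizeof = 144, alignof = 2
array of 20: 20 × 144 = 2880

2880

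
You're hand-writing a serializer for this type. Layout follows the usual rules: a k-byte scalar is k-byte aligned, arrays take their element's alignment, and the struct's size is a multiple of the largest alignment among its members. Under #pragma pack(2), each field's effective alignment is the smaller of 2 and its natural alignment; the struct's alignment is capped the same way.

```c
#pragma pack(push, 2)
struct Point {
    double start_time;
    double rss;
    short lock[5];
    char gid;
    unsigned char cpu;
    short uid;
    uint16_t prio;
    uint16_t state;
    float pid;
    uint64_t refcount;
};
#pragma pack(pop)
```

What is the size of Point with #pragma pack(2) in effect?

46

start_time at 0 (size 8, align 2) → ends 8
rss at 8 (size 8, align 2) → ends 16
lock at 16 (size 10, align 2) → ends 26
gid at 26 (size 1, align 1) → ends 27
cpu at 27 (size 1, align 1) → ends 28
uid at 28 (size 2, align 2) → ends 30
prio at 30 (size 2, align 2) → ends 32
state at 32 (size 2, align 2) → ends 34
pid at 34 (size 4, align 2) → ends 38
refcount at 38 (size 8, align 2) → ends 46
total 46 bytes, alignment 2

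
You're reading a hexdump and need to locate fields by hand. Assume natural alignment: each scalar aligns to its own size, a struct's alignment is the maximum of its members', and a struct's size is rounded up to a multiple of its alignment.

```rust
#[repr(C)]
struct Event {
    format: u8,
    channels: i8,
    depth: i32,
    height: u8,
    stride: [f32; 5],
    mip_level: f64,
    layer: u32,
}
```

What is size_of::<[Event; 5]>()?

0..1  format  (1B, 1-aligned)
1..2  channels  (1B, 1-aligned)
2..4  -- padding (2B)
4..8  depth  (4B, 4-aligned)
8..9  height  (1B, 1-aligned)
9..12  -- padding (3B)
12..32  stride  (20B, 4-aligned)
32..40  mip_level  (8B, 8-aligned)
40..44  layer  (4B, 4-aligned)
44..48  -- tail padding (4B)
sizeof = 48, alignof = 8
array of 5: 5 × 48 = 240

240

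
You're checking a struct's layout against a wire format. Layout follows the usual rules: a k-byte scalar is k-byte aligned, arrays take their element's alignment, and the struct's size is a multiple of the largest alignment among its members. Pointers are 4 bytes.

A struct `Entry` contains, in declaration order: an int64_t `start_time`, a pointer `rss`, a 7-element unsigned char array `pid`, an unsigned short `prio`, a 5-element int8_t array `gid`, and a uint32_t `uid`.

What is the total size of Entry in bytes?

32

start_time at 0 (size 8, align 8) → ends 8
rss at 8 (size 4, align 4) → ends 12
pid at 12 (size 7, align 1) → ends 19
pad 1 to align 2 for prio
prio at 20 (size 2, align 2) → ends 22
gid at 22 (size 5, align 1) → ends 27
pad 1 to align 4 for uid
uid at 28 (size 4, align 4) → ends 32
total 32 bytes, alignment 8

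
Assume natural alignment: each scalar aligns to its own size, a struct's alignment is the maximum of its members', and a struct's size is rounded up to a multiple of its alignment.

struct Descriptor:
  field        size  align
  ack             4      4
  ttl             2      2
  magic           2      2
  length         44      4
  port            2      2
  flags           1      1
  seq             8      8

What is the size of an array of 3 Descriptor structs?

ack at 0 (size 4, align 4) → ends 4
ttl at 4 (size 2, align 2) → ends 6
magic at 6 (size 2, align 2) → ends 8
length at 8 (size 44, align 4) → ends 52
port at 52 (size 2, align 2) → ends 54
flags at 54 (size 1, align 1) → ends 55
pad 1 to align 8 for seq
seq at 56 (size 8, align 8) → ends 64
total 64 bytes, alignment 8
array of 3: 3 × 64 = 192

192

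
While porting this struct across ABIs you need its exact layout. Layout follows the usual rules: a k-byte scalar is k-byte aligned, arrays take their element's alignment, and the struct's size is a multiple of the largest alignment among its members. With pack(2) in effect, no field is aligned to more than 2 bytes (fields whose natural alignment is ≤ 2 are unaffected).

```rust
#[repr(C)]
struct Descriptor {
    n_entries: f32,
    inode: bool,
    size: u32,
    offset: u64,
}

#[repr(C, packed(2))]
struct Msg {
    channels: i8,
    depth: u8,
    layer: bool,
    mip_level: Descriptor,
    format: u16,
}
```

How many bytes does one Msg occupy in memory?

Descriptor: @0: n_entries [4B, align 4] → 4; @4: inode [1B, align 1] → 5; +3 pad (align 4); @8: size [4B, align 4] → 12; +4 pad (align 8); @16: offset [8B, align 8] → 24; size 24, align 8
@0: channels [1B, align 1] → 1
@1: depth [1B, align 1] → 2
@2: layer [1B, align 1] → 3
+1 pad (align 2)
@4: mip_level [24B, align 2] → 28
@28: format [2B, align 2] → 30
size 30, align 2

30 bytes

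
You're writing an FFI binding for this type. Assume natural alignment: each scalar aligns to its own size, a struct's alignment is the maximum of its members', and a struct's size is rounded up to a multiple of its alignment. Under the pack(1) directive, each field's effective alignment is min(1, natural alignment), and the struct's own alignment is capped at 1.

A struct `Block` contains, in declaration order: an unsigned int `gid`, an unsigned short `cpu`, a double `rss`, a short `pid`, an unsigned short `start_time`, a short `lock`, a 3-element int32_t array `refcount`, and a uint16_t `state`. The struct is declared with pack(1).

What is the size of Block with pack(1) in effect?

@0: gid [4B, align 1] → 4
@4: cpu [2B, align 1] → 6
@6: rss [8B, align 1] → 14
@14: pid [2B, align 1] → 16
@16: start_time [2B, align 1] → 18
@18: lock [2B, align 1] → 20
@20: refcount [12B, align 1] → 32
@32: state [2B, align 1] → 34
size 34, align 1

34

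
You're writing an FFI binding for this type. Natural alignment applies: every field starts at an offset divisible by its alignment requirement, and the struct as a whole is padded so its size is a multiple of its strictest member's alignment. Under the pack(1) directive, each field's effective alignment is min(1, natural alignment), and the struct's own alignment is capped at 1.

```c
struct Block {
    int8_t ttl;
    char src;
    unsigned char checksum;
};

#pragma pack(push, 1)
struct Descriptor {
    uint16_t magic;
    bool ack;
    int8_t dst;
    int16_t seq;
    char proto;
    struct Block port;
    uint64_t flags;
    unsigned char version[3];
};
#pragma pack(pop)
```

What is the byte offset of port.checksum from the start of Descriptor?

Block: ttl at 0 (size 1, align 1) → ends 1; src at 1 (size 1, align 1) → ends 2; checksum at 2 (size 1, align 1) → ends 3; total 3 bytes, alignment 1
magic at 0 (size 2, align 1) → ends 2
ack at 2 (size 1, align 1) → ends 3
dst at 3 (size 1, align 1) → ends 4
seq at 4 (size 2, align 1) → ends 6
proto at 6 (size 1, align 1) → ends 7
port at 7 (size 3, align 1) → ends 10
within Block: checksum at 2
7 + 2 = 9

9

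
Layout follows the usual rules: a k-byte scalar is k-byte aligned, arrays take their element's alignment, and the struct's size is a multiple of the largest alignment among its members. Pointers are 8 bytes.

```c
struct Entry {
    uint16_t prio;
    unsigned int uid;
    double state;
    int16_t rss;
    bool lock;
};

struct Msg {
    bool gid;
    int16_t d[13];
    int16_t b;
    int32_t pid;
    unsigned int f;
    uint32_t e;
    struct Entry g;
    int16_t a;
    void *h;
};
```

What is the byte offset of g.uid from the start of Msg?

52

Entry: 0..2  prio  (2B, 2-aligned); 2..4  -- padding (2B); 4..8  uid  (4B, 4-aligned); 8..16  state  (8B, 8-aligned); 16..18  rss  (2B, 2-aligned); 18..19  lock  (1B, 1-aligned); 19..24  -- tail padding (5B); sizeof = 24, alignof = 8
0..1  gid  (1B, 1-aligned)
1..2  -- padding (1B)
2..28  d  (26B, 2-aligned)
28..30  b  (2B, 2-aligned)
30..32  -- padding (2B)
32..36  pid  (4B, 4-aligned)
36..40  f  (4B, 4-aligned)
40..44  e  (4B, 4-aligned)
44..48  -- padding (4B)
48..72  g  (24B, 8-aligned)
within Entry: uid at 4
48 + 4 = 52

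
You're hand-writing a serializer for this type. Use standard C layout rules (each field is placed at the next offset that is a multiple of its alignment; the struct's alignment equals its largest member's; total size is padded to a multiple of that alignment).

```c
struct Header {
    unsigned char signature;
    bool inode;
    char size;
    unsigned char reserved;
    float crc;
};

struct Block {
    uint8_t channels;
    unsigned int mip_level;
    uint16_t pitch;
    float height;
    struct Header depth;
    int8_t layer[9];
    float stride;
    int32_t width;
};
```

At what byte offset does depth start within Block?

Header: 0..1  signature  (1B, 1-aligned); 1..2  inode  (1B, 1-aligned); 2..3  size  (1B, 1-aligned); 3..4  reserved  (1B, 1-aligned); 4..8  crc  (4B, 4-aligned); sizeof = 8, alignof = 4
0..1  channels  (1B, 1-aligned)
1..4  -- padding (3B)
4..8  mip_level  (4B, 4-aligned)
8..10  pitch  (2B, 2-aligned)
10..12  -- padding (2B)
12..16  height  (4B, 4-aligned)
16..24  depth  (8B, 4-aligned)

16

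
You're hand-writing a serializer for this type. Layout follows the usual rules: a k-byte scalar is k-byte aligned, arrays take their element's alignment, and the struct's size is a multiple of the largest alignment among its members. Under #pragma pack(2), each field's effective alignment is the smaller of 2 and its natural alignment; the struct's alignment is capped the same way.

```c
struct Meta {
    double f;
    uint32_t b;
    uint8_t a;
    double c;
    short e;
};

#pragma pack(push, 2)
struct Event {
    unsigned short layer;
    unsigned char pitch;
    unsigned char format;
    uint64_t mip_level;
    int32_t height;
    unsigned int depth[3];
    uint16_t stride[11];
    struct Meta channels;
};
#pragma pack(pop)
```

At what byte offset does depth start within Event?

Meta: 0..8  f  (8B, 8-aligned); 8..12  b  (4B, 4-aligned); 12..13  a  (1B, 1-aligned); 13..16  -- padding (3B); 16..24  c  (8B, 8-aligned); 24..26  e  (2B, 2-aligned); 26..32  -- tail padding (6B); sizeof = 32, alignof = 8
0..2  layer  (2B, 2-aligned)
2..3  pitch  (1B, 1-aligned)
3..4  format  (1B, 1-aligned)
4..12  mip_level  (8B, 2-aligned)
12..16  height  (4B, 2-aligned)
16..28  depth  (12B, 2-aligned)

16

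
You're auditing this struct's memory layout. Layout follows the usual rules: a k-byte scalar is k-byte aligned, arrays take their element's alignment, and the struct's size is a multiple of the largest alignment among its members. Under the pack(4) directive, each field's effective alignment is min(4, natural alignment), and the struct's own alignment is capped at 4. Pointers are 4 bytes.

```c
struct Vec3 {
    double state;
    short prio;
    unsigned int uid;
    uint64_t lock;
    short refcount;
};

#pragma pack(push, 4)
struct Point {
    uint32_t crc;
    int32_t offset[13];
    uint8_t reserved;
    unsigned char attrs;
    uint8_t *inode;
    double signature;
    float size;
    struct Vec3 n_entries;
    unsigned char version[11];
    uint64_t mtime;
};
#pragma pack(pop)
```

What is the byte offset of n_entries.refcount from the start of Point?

100

Vec3: state at 0 (size 8, align 8) → ends 8; prio at 8 (size 2, align 2) → ends 10; pad 2 to align 4 for uid; uid at 12 (size 4, align 4) → ends 16; lock at 16 (size 8, align 8) → ends 24; refcount at 24 (size 2, align 2) → ends 26; tail pad 6 to reach multiple of 8; total 32 bytes, alignment 8
crc at 0 (size 4, align 4) → ends 4
offset at 4 (size 52, align 4) → ends 56
reserved at 56 (size 1, align 1) → ends 57
attrs at 57 (size 1, align 1) → ends 58
pad 2 to align 4 for inode
inode at 60 (size 4, align 4) → ends 64
signature at 64 (size 8, align 4) → ends 72
size at 72 (size 4, align 4) → ends 76
n_entries at 76 (size 32, align 4) → ends 108
within Vec3: refcount at 24
76 + 24 = 100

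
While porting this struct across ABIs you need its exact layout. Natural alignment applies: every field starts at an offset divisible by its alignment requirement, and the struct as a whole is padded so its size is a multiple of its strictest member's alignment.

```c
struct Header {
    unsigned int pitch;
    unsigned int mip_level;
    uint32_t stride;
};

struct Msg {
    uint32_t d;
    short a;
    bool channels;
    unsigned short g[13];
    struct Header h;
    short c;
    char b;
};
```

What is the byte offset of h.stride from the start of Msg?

Header: 0..4  pitch  (4B, 4-aligned); 4..8  mip_level  (4B, 4-aligned); 8..12  stride  (4B, 4-aligned); sizeof = 12, alignof = 4
0..4  d  (4B, 4-aligned)
4..6  a  (2B, 2-aligned)
6..7  channels  (1B, 1-aligned)
7..8  -- padding (1B)
8..34  g  (26B, 2-aligned)
34..36  -- padding (2B)
36..48  h  (12B, 4-aligned)
within Header: stride at 8
36 + 8 = 44

44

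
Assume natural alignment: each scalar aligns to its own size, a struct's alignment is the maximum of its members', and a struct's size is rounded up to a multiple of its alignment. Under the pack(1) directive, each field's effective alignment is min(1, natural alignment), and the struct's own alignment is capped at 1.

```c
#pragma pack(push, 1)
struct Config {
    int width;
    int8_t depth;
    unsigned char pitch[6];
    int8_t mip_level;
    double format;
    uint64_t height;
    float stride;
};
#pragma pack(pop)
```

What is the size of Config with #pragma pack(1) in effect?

0..4  width  (4B, 1-aligned)
4..5  depth  (1B, 1-aligned)
5..11  pitch  (6B, 1-aligned)
11..12  mip_level  (1B, 1-aligned)
12..20  format  (8B, 1-aligned)
20..28  height  (8B, 1-aligned)
28..32  stride  (4B, 1-aligned)
sizeof = 32, alignof = 1

32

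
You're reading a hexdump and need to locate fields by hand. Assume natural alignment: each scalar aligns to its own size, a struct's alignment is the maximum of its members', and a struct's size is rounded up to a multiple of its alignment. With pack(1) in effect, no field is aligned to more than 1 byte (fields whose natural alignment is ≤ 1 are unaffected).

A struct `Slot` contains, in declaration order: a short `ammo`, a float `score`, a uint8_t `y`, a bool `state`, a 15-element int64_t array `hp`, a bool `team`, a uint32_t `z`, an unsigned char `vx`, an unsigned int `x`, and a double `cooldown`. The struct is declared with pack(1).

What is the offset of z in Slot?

129

@0: ammo [2B, align 1] → 2
@2: score [4B, align 1] → 6
@6: y [1B, align 1] → 7
@7: state [1B, align 1] → 8
@8: hp [120B, align 1] → 128
@128: team [1B, align 1] → 129
@129: z [4B, align 1] → 133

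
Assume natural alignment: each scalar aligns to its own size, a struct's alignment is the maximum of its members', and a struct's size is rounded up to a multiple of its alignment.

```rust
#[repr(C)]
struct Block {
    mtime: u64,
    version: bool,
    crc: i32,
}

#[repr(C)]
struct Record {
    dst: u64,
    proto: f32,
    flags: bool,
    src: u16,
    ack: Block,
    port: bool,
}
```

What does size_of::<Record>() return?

40 bytes

Block: @0: mtime [8B, align 8] → 8; @8: version [1B, align 1] → 9; +3 pad (align 4); @12: crc [4B, align 4] → 16; size 16, align 8
@0: dst [8B, align 8] → 8
@8: proto [4B, align 4] → 12
@12: flags [1B, align 1] → 13
+1 pad (align 2)
@14: src [2B, align 2] → 16
@16: ack [16B, align 8] → 32
@32: port [1B, align 1] → 33
+7 tail pad (align 8)
size 40, align 8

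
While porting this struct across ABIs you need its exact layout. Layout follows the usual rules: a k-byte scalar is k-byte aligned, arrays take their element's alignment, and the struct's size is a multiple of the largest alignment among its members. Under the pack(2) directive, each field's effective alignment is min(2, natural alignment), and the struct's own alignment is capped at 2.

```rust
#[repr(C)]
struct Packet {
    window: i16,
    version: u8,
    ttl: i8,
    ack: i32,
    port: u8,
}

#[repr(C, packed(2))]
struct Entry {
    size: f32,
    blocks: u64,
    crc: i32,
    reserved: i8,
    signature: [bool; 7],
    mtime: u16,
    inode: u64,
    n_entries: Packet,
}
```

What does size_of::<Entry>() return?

46

Packet: @0: window [2B, align 2] → 2; @2: version [1B, align 1] → 3; @3: ttl [1B, align 1] → 4; @4: ack [4B, align 4] → 8; @8: port [1B, align 1] → 9; +3 tail pad (align 4); size 12, align 4
@0: size [4B, align 2] → 4
@4: blocks [8B, align 2] → 12
@12: crc [4B, align 2] → 16
@16: reserved [1B, align 1] → 17
@17: signature [7B, align 1] → 24
@24: mtime [2B, align 2] → 26
@26: inode [8B, align 2] → 34
@34: n_entries [12B, align 2] → 46
size 46, align 2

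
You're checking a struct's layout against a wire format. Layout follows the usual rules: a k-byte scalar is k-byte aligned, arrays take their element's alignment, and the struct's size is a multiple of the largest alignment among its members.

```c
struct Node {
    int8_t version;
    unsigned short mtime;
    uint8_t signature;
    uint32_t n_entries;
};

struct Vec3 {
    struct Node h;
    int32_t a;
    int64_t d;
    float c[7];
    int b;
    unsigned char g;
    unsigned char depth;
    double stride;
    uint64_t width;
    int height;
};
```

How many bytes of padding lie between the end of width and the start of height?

Node: version at 0 (size 1, align 1) → ends 1; pad 1 to align 2 for mtime; mtime at 2 (size 2, align 2) → ends 4; signature at 4 (size 1, align 1) → ends 5; pad 3 to align 4 for n_entries; n_entries at 8 (size 4, align 4) → ends 12; total 12 bytes, alignment 4
h at 0 (size 12, align 4) → ends 12
a at 12 (size 4, align 4) → ends 16
d at 16 (size 8, align 8) → ends 24
c at 24 (size 28, align 4) → ends 52
b at 52 (size 4, align 4) → ends 56
g at 56 (size 1, align 1) → ends 57
depth at 57 (size 1, align 1) → ends 58
pad 6 to align 8 for stride
stride at 64 (size 8, align 8) → ends 72
width at 72 (size 8, align 8) → ends 80
height at 80 (size 4, align 4) → ends 84

0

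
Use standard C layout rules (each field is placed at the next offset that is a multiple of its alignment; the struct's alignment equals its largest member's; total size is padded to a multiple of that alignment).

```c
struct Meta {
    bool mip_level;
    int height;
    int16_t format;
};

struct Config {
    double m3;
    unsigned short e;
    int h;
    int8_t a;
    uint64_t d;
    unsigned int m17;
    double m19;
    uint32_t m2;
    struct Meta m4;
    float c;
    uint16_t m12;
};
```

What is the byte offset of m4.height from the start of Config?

Meta: @0: mip_level [1B, align 1] → 1; +3 pad (align 4); @4: height [4B, align 4] → 8; @8: format [2B, align 2] → 10; +2 tail pad (align 4); size 12, align 4
@0: m3 [8B, align 8] → 8
@8: e [2B, align 2] → 10
+2 pad (align 4)
@12: h [4B, align 4] → 16
@16: a [1B, align 1] → 17
+7 pad (align 8)
@24: d [8B, align 8] → 32
@32: m17 [4B, align 4] → 36
+4 pad (align 8)
@40: m19 [8B, align 8] → 48
@48: m2 [4B, align 4] → 52
@52: m4 [12B, align 4] → 64
within Meta: height at 4
52 + 4 = 56

56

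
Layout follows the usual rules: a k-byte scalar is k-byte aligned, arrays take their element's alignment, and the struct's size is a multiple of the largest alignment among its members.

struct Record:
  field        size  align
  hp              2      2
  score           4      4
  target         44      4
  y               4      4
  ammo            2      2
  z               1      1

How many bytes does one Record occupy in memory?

0..2  hp  (2B, 2-aligned)
2..4  -- padding (2B)
4..8  score  (4B, 4-aligned)
8..52  target  (44B, 4-aligned)
52..56  y  (4B, 4-aligned)
56..58  ammo  (2B, 2-aligned)
58..59  z  (1B, 1-aligned)
59..60  -- tail padding (1B)
sizeof = 60, alignof = 4

60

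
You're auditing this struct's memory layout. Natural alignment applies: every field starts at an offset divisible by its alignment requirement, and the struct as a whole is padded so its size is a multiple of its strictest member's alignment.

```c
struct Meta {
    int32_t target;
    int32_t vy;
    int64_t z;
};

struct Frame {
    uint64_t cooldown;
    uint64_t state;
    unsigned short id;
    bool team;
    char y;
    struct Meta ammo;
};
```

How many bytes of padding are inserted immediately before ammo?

Meta: @0: target [4B, align 4] → 4; @4: vy [4B, align 4] → 8; @8: z [8B, align 8] → 16; size 16, align 8
@0: cooldown [8B, align 8] → 8
@8: state [8B, align 8] → 16
@16: id [2B, align 2] → 18
@18: team [1B, align 1] → 19
@19: y [1B, align 1] → 20
+4 pad (align 8)
@24: ammo [16B, align 8] → 40

4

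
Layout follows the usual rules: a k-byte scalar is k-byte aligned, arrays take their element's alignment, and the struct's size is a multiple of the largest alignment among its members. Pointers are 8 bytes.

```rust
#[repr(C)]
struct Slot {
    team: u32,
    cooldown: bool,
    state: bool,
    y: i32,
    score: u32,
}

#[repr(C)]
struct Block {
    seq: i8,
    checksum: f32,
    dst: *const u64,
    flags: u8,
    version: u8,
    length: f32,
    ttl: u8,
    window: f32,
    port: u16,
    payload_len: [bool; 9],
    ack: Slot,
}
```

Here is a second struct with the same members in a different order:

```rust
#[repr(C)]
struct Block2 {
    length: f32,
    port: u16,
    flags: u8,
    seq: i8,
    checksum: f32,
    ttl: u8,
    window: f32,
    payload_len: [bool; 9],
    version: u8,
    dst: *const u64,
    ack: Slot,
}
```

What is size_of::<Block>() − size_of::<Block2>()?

8

Slot: team at 0 (size 4, align 4) → ends 4; cooldown at 4 (size 1, align 1) → ends 5; state at 5 (size 1, align 1) → ends 6; pad 2 to align 4 for y; y at 8 (size 4, align 4) → ends 12; score at 12 (size 4, align 4) → ends 16; total 16 bytes, alignment 4
seq at 0 (size 1, align 1) → ends 1
pad 3 to align 4 for checksum
checksum at 4 (size 4, align 4) → ends 8
dst at 8 (size 8, align 8) → ends 16
flags at 16 (size 1, align 1) → ends 17
version at 17 (size 1, align 1) → ends 18
pad 2 to align 4 for length
length at 20 (size 4, align 4) → ends 24
ttl at 24 (size 1, align 1) → ends 25
pad 3 to align 4 for window
window at 28 (size 4, align 4) → ends 32
port at 32 (size 2, align 2) → ends 34
payload_len at 34 (size 9, align 1) → ends 43
pad 1 to align 4 for ack
ack at 44 (size 16, align 4) → ends 60
tail pad 4 to reach multiple of 8
total 64 bytes, alignment 8
— Block2 —
length at 0 (size 4, align 4) → ends 4
port at 4 (size 2, align 2) → ends 6
flags at 6 (size 1, align 1) → ends 7
seq at 7 (size 1, align 1) → ends 8
checksum at 8 (size 4, align 4) → ends 12
ttl at 12 (size 1, align 1) → ends 13
pad 3 to align 4 for window
window at 16 (size 4, align 4) → ends 20
payload_len at 20 (size 9, align 1) → ends 29
version at 29 (size 1, align 1) → ends 30
pad 2 to align 8 for dst
dst at 32 (size 8, align 8) → ends 40
ack at 40 (size 16, align 4) → ends 56
total 56 bytes, alignment 8
64 − 56 = 8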